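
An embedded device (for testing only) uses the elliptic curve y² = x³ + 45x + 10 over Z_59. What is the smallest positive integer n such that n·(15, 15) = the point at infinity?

2P: tangent at (15, 15): λ = (3·15² + 45)/(2·15) ≡ 12/30. 30⁻¹ ≡ 2 (mod 59), so λ ≡ 12·2 ≡ 24.
  x = λ² - 15 - 15 = 576 - 30 ≡ 15; y = λ·(15 - 15) - 15 ≡ 44. → (15, 44)
3P: (15, 44) + (15, 15): same x and y₁ ≡ -y₂, so the sum is the point at infinity.
3P = the point at infinity, so the order is 3.

3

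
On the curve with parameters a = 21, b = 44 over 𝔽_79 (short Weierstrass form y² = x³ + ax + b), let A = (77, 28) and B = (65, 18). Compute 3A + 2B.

(33, 52)

First 3A:
Repeated addition: build up to 3A.
2A: tangent at (77, 28): λ = (3·77² + 21)/(2·28) ≡ 33/56. 56⁻¹ ≡ 24 (mod 79), so λ ≡ 33·24 ≡ 2.
  x = λ² - 77 - 77 = 4 - 154 ≡ 8; y = λ·(77 - 8) - 28 ≡ 31. → (8, 31)
3A: (8, 31) + (77, 28). λ = (28 - 31)/(77 - 8) ≡ 76/69 mod 79. 69⁻¹ ≡ 71 (mod 79), so λ ≡ 24.
  x = λ² - 8 - 77 = 576 - 85 ≡ 17; y = λ·(8 - 17) - 31 ≡ 69. → (17, 69)
3A = (17, 69).
Next 2B:
Repeated addition: build up to 2B.
2B: tangent at (65, 18): λ = (3·65² + 21)/(2·18) ≡ 56/36. 36⁻¹ ≡ 11 (mod 79) since 36·11 = 396 ≡ 1, so λ ≡ 56·11 ≡ 63.
  x = λ² - 65 - 65 = 3969 - 130 ≡ 47; y = λ·(65 - 47) - 18 ≡ 10. → (47, 10)
2B = (47, 10).
Finally 3A + 2B:
(17, 69) + (47, 10). λ = (10 - 69)/(47 - 17) ≡ 20/30 mod 79. 30⁻¹ ≡ 29 (mod 79) since 30·29 = 870 ≡ 1, so λ ≡ 27.
  x = λ² - 17 - 47 = 729 - 64 ≡ 33; y = λ·(17 - 33) - 69 ≡ 52. → (33, 52)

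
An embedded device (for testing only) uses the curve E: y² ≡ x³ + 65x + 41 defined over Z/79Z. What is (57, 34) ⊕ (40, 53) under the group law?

(57, 34) + (40, 53). λ = (53 - 34)/(40 - 57) ≡ 19/62 mod 79. 62⁻¹ ≡ 65 (mod 79), so λ ≡ 50.
  x = λ² - 57 - 40 = 2500 - 97 ≡ 33; y = λ·(57 - 33) - 34 ≡ 60. → (33, 60)

(33, 60)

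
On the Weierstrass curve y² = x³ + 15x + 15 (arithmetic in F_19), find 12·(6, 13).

O

Write Q = (6, 13).
Double-and-add on 12 = (1100)₂. Start with Q = (6, 13) for the leading 1-bit.
double: tangent at (6, 13): λ = (3·6² + 15)/(2·13) ≡ 9/7. 7⁻¹ ≡ 11 (mod 19), so λ ≡ 9·11 ≡ 4.
  x = λ² - 6 - 6 = 16 - 12 ≡ 4; y = λ·(6 - 4) - 13 ≡ 14. → (4, 14)
add Q: (4, 14) + (6, 13). λ = (13 - 14)/(6 - 4) ≡ 18/2 mod 19. 2⁻¹ ≡ 10 (mod 19) since 2·10 = 20 ≡ 1, so λ ≡ 9.
  x = λ² - 4 - 6 = 81 - 10 ≡ 14; y = λ·(4 - 14) - 14 ≡ 10. → (14, 10)
double: tangent at (14, 10): λ = (3·14² + 15)/(2·10) ≡ 14/1. 1⁻¹ ≡ 1 (mod 19), so λ ≡ 14·1 ≡ 14.
  x = λ² - 14 - 14 = 196 - 28 ≡ 16; y = λ·(14 - 16) - 10 ≡ 0. → (16, 0)
double: (16, 0) + (16, 0): same x and y₁ ≡ -y₂, so the sum is O.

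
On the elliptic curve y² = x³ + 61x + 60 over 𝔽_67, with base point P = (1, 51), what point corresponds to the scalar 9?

(26, 23)

Double-and-add on 9 = (1001)₂. Start with P = (1, 51) for the leading 1-bit.
double: tangent at (1, 51): λ = (3·1² + 61)/(2·51) ≡ 64/35. 35⁻¹ ≡ 23 (mod 67), so λ ≡ 64·23 ≡ 65.
  x = λ² - 1 - 1 = 4225 - 2 ≡ 2; y = λ·(1 - 2) - 51 ≡ 18. → (2, 18)
double: tangent at (2, 18): λ = (3·2² + 61)/(2·18) ≡ 6/36. 36⁻¹ ≡ 54 (mod 67) since 36·54 = 1944 ≡ 1, so λ ≡ 6·54 ≡ 56.
  x = λ² - 2 - 2 = 3136 - 4 ≡ 50; y = λ·(2 - 50) - 18 ≡ 41. → (50, 41)
double: tangent at (50, 41): λ = (3·50² + 61)/(2·41) ≡ 57/15. 15⁻¹ ≡ 9 (mod 67), so λ ≡ 57·9 ≡ 44.
  x = λ² - 50 - 50 = 1936 - 100 ≡ 27; y = λ·(50 - 27) - 41 ≡ 33. → (27, 33)
add P: (27, 33) + (1, 51). λ = (51 - 33)/(1 - 27) ≡ 18/41 mod 67. 41⁻¹ ≡ 18 (mod 67) since 41·18 = 738 ≡ 1, so λ ≡ 56.
  x = λ² - 27 - 1 = 3136 - 28 ≡ 26; y = λ·(27 - 26) - 33 ≡ 23. → (26, 23)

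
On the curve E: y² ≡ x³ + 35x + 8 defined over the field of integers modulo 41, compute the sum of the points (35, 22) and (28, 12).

(11, 24)

(35, 22) + (28, 12). λ = (12 - 22)/(28 - 35) ≡ 31/34 mod 41. 34⁻¹ ≡ 35 (mod 41), so λ ≡ 19.
  x = λ² - 35 - 28 = 361 - 63 ≡ 11; y = λ·(35 - 11) - 22 ≡ 24. → (11, 24)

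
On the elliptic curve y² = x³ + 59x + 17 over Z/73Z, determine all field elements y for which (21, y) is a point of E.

none

x³ + 59x + 17 = 10517 ≡ 5 (mod 73).
5 is a non-residue mod 73; no y exists.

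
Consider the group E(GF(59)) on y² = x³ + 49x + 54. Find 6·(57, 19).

(51, 25)

Write G = (57, 19).
Repeated addition: build up to 6G.
2G: tangent at (57, 19): λ = (3·57² + 49)/(2·19) ≡ 2/38. 38⁻¹ ≡ 14 (mod 59) since 38·14 = 532 ≡ 1, so λ ≡ 2·14 ≡ 28.
  x = λ² - 57 - 57 = 784 - 114 ≡ 21; y = λ·(57 - 21) - 19 ≡ 45. → (21, 45)
3G: (21, 45) + (57, 19). λ = (19 - 45)/(57 - 21) ≡ 33/36 mod 59. 36⁻¹ ≡ 41 (mod 59), so λ ≡ 55.
  x = λ² - 21 - 57 = 3025 - 78 ≡ 56; y = λ·(21 - 56) - 45 ≡ 36. → (56, 36)
4G: (56, 36) + (57, 19). λ = (19 - 36)/(57 - 56) ≡ 42/1 mod 59. 1⁻¹ ≡ 1 (mod 59) since 1·1 = 1 ≡ 1, so λ ≡ 42.
  x = λ² - 56 - 57 = 1764 - 113 ≡ 58; y = λ·(56 - 58) - 36 ≡ 57. → (58, 57)
5G: (58, 57) + (57, 19). λ = (19 - 57)/(57 - 58) ≡ 21/58 mod 59. 58⁻¹ ≡ 58 (mod 59), so λ ≡ 38.
  x = λ² - 58 - 57 = 1444 - 115 ≡ 31; y = λ·(58 - 31) - 57 ≡ 25. → (31, 25)
6G: (31, 25) + (57, 19). λ = (19 - 25)/(57 - 31) ≡ 53/26 mod 59. 26⁻¹ ≡ 25 (mod 59) since 26·25 = 650 ≡ 1, so λ ≡ 27.
  x = λ² - 31 - 57 = 729 - 88 ≡ 51; y = λ·(31 - 51) - 25 ≡ 25. → (51, 25)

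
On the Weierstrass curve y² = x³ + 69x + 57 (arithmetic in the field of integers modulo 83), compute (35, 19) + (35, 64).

The two points share x = 35 and their y-coordinates satisfy 19 + 64 ≡ 0 (mod 83), so they are inverses. Their sum is 𝒪.

O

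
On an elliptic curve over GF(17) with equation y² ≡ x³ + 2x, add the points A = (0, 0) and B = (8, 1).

(13, 9)

(0, 0) + (8, 1). λ = (1 - 0)/(8 - 0) ≡ 1/8 mod 17. 8⁻¹ ≡ 15 (mod 17), so λ ≡ 15.
  x = λ² - 0 - 8 = 225 - 8 ≡ 13; y = λ·(0 - 13) - 0 ≡ 9. → (13, 9)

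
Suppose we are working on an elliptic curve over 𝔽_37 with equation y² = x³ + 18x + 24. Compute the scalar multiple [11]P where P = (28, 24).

(31, 25)

Repeated addition: build up to 11P.
2P: tangent at (28, 24): λ = (3·28² + 18)/(2·24) ≡ 2/11. 11⁻¹ ≡ 27 (mod 37) since 11·27 = 297 ≡ 1, so λ ≡ 2·27 ≡ 17.
  x = λ² - 28 - 28 = 289 - 56 ≡ 11; y = λ·(28 - 11) - 24 ≡ 6. → (11, 6)
3P: (11, 6) + (28, 24). λ = (24 - 6)/(28 - 11) ≡ 18/17 mod 37. 17⁻¹ ≡ 24 (mod 37) since 17·24 = 408 ≡ 1, so λ ≡ 25.
  x = λ² - 11 - 28 = 625 - 39 ≡ 31; y = λ·(11 - 31) - 6 ≡ 12. → (31, 12)
4P: (31, 12) + (28, 24). λ = (24 - 12)/(28 - 31) ≡ 12/34 mod 37. 34⁻¹ ≡ 12 (mod 37) since 34·12 = 408 ≡ 1, so λ ≡ 33.
  x = λ² - 31 - 28 = 1089 - 59 ≡ 31; y = λ·(31 - 31) - 12 ≡ 25. → (31, 25)
5P: (31, 25) + (28, 24). λ = (24 - 25)/(28 - 31) ≡ 36/34 mod 37. 34⁻¹ ≡ 12 (mod 37) since 34·12 = 408 ≡ 1, so λ ≡ 25.
  x = λ² - 31 - 28 = 625 - 59 ≡ 11; y = λ·(31 - 11) - 25 ≡ 31. → (11, 31)
6P: (11, 31) + (28, 24). λ = (24 - 31)/(28 - 11) ≡ 30/17 mod 37. 17⁻¹ ≡ 24 (mod 37), so λ ≡ 17.
  x = λ² - 11 - 28 = 289 - 39 ≡ 28; y = λ·(11 - 28) - 31 ≡ 13. → (28, 13)
7P: (28, 13) + (28, 24): same x and y₁ ≡ -y₂, so the sum is 𝒪.
8P: 𝒪 + (28, 24) = (28, 24) (identity).
9P: tangent at (28, 24): λ = (3·28² + 18)/(2·24) ≡ 2/11. 11⁻¹ ≡ 27 (mod 37) since 11·27 = 297 ≡ 1, so λ ≡ 2·27 ≡ 17.
  x = λ² - 28 - 28 = 289 - 56 ≡ 11; y = λ·(28 - 11) - 24 ≡ 6. → (11, 6)
10P: (11, 6) + (28, 24). λ = (24 - 6)/(28 - 11) ≡ 18/17 mod 37. 17⁻¹ ≡ 24 (mod 37) since 17·24 = 408 ≡ 1, so λ ≡ 25.
  x = λ² - 11 - 28 = 625 - 39 ≡ 31; y = λ·(11 - 31) - 6 ≡ 12. → (31, 12)
11P: (31, 12) + (28, 24). λ = (24 - 12)/(28 - 31) ≡ 12/34 mod 37. 34⁻¹ ≡ 12 (mod 37), so λ ≡ 33.
  x = λ² - 31 - 28 = 1089 - 59 ≡ 31; y = λ·(31 - 31) - 12 ≡ 25. → (31, 25)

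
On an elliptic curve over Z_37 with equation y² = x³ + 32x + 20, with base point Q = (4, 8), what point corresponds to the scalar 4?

Repeated addition: build up to 4Q.
2Q: tangent at (4, 8): λ = (3·4² + 32)/(2·8) ≡ 6/16. 16⁻¹ ≡ 7 (mod 37), so λ ≡ 6·7 ≡ 5.
  x = λ² - 4 - 4 = 25 - 8 ≡ 17; y = λ·(4 - 17) - 8 ≡ 1. → (17, 1)
3Q: (17, 1) + (4, 8). λ = (8 - 1)/(4 - 17) ≡ 7/24 mod 37. 24⁻¹ ≡ 17 (mod 37), so λ ≡ 8.
  x = λ² - 17 - 4 = 64 - 21 ≡ 6; y = λ·(17 - 6) - 1 ≡ 13. → (6, 13)
4Q: (6, 13) + (4, 8). λ = (8 - 13)/(4 - 6) ≡ 32/35 mod 37. 35⁻¹ ≡ 18 (mod 37), so λ ≡ 21.
  x = λ² - 6 - 4 = 441 - 10 ≡ 24; y = λ·(6 - 24) - 13 ≡ 16. → (24, 16)

(24, 16)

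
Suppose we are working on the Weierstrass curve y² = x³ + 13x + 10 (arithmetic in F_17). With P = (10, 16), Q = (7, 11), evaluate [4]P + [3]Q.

(16, 9)

First 4P:
Double-and-add on 4 = (100)₂. Start with P = (10, 16) for the leading 1-bit.
double: tangent at (10, 16): λ = (3·10² + 13)/(2·16) ≡ 7/15. 15⁻¹ ≡ 8 (mod 17), so λ ≡ 7·8 ≡ 5.
  x = λ² - 10 - 10 = 25 - 20 ≡ 5; y = λ·(10 - 5) - 16 ≡ 9. → (5, 9)
double: tangent at (5, 9): λ = (3·5² + 13)/(2·9) ≡ 3/1. 1⁻¹ ≡ 1 (mod 17), so λ ≡ 3·1 ≡ 3.
  x = λ² - 5 - 5 = 9 - 10 ≡ 16; y = λ·(5 - 16) - 9 ≡ 9. → (16, 9)
4P = (16, 9).
Next 3Q:
Repeated addition: build up to 3Q.
2Q: tangent at (7, 11): λ = (3·7² + 13)/(2·11) ≡ 7/5. 5⁻¹ ≡ 7 (mod 17) since 5·7 = 35 ≡ 1, so λ ≡ 7·7 ≡ 15.
  x = λ² - 7 - 7 = 225 - 14 ≡ 7; y = λ·(7 - 7) - 11 ≡ 6. → (7, 6)
3Q: (7, 6) + (7, 11): same x and y₁ ≡ -y₂, so the sum is 𝒪.
3Q = 𝒪.
Finally 4P + 3Q:
(16, 9) + 𝒪 = (16, 9) (identity).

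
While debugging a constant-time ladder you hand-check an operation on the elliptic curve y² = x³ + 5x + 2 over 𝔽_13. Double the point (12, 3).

tangent at (12, 3): λ = (3·12² + 5)/(2·3) ≡ 8/6. 6⁻¹ ≡ 11 (mod 13), so λ ≡ 8·11 ≡ 10.
  x = λ² - 12 - 12 = 100 - 24 ≡ 11; y = λ·(12 - 11) - 3 ≡ 7. → (11, 7)

(11, 7)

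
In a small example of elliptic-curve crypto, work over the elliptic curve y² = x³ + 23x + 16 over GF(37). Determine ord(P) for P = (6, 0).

2

2P: (6, 0) + (6, 0): same x and y₁ ≡ -y₂, so the sum is O.
2P = O, so the order is 2.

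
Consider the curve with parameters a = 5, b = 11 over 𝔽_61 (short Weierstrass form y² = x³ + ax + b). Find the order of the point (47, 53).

3

2P: tangent at (47, 53): λ = (3·47² + 5)/(2·53) ≡ 44/45. 45⁻¹ ≡ 19 (mod 61), so λ ≡ 44·19 ≡ 43.
  x = λ² - 47 - 47 = 1849 - 94 ≡ 47; y = λ·(47 - 47) - 53 ≡ 8. → (47, 8)
3P: (47, 8) + (47, 53): same x and y₁ ≡ -y₂, so the sum is O.
3P = O, so the order is 3.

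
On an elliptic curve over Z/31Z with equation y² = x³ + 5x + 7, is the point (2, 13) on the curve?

y² = 13² ≡ 14; x³ + 5x + 7 = 25 ≡ 25 (mod 31). 14 ≠ 25.

no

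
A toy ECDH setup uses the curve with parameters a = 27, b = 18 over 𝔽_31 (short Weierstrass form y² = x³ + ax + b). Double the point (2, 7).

(21, 22)

tangent at (2, 7): λ = (3·2² + 27)/(2·7) ≡ 8/14. 14⁻¹ ≡ 20 (mod 31) since 14·20 = 280 ≡ 1, so λ ≡ 8·20 ≡ 5.
  x = λ² - 2 - 2 = 25 - 4 ≡ 21; y = λ·(2 - 21) - 7 ≡ 22. → (21, 22)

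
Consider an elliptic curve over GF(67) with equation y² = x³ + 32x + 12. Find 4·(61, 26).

(20, 64)

Write P = (61, 26).
Double-and-add on 4 = (100)₂. Start with P = (61, 26) for the leading 1-bit.
double: tangent at (61, 26): λ = (3·61² + 32)/(2·26) ≡ 6/52. 52⁻¹ ≡ 58 (mod 67), so λ ≡ 6·58 ≡ 13.
  x = λ² - 61 - 61 = 169 - 122 ≡ 47; y = λ·(61 - 47) - 26 ≡ 22. → (47, 22)
double: tangent at (47, 22): λ = (3·47² + 32)/(2·22) ≡ 26/44. 44⁻¹ ≡ 32 (mod 67) since 44·32 = 1408 ≡ 1, so λ ≡ 26·32 ≡ 28.
  x = λ² - 47 - 47 = 784 - 94 ≡ 20; y = λ·(47 - 20) - 22 ≡ 64. → (20, 64)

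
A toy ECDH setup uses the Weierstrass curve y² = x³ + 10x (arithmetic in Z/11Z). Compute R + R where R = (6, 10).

(4, 4)

tangent at (6, 10): λ = (3·6² + 10)/(2·10) ≡ 8/9. 9⁻¹ ≡ 5 (mod 11) since 9·5 = 45 ≡ 1, so λ ≡ 8·5 ≡ 7.
  x = λ² - 6 - 6 = 49 - 12 ≡ 4; y = λ·(6 - 4) - 10 ≡ 4. → (4, 4)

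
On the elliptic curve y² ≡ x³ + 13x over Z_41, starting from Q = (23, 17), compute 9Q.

(10, 8)

Double-and-add on 9 = (1001)₂. Start with Q = (23, 17) for the leading 1-bit.
double: tangent at (23, 17): λ = (3·23² + 13)/(2·17) ≡ 1/34. 34⁻¹ ≡ 35 (mod 41), so λ ≡ 1·35 ≡ 35.
  x = λ² - 23 - 23 = 1225 - 46 ≡ 31; y = λ·(23 - 31) - 17 ≡ 31. → (31, 31)
double: tangent at (31, 31): λ = (3·31² + 13)/(2·31) ≡ 26/21. 21⁻¹ ≡ 2 (mod 41) since 21·2 = 42 ≡ 1, so λ ≡ 26·2 ≡ 11.
  x = λ² - 31 - 31 = 121 - 62 ≡ 18; y = λ·(31 - 18) - 31 ≡ 30. → (18, 30)
double: tangent at (18, 30): λ = (3·18² + 13)/(2·30) ≡ 1/19. 19⁻¹ ≡ 13 (mod 41) since 19·13 = 247 ≡ 1, so λ ≡ 1·13 ≡ 13.
  x = λ² - 18 - 18 = 169 - 36 ≡ 10; y = λ·(18 - 10) - 30 ≡ 33. → (10, 33)
add Q: (10, 33) + (23, 17). λ = (17 - 33)/(23 - 10) ≡ 25/13 mod 41. 13⁻¹ ≡ 19 (mod 41), so λ ≡ 24.
  x = λ² - 10 - 23 = 576 - 33 ≡ 10; y = λ·(10 - 10) - 33 ≡ 8. → (10, 8)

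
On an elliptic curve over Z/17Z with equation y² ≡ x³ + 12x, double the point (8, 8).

(1, 9)

tangent at (8, 8): λ = (3·8² + 12)/(2·8) ≡ 0/16. 16⁻¹ ≡ 16 (mod 17), so λ ≡ 0·16 ≡ 0.
  x = λ² - 8 - 8 = 0 - 16 ≡ 1; y = λ·(8 - 1) - 8 ≡ 9. → (1, 9)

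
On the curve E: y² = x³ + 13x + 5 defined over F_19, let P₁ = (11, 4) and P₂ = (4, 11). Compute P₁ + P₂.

(5, 9)

(11, 4) + (4, 11). λ = (11 - 4)/(4 - 11) ≡ 7/12 mod 19. 12⁻¹ ≡ 8 (mod 19), so λ ≡ 18.
  x = λ² - 11 - 4 = 324 - 15 ≡ 5; y = λ·(11 - 5) - 4 ≡ 9. → (5, 9)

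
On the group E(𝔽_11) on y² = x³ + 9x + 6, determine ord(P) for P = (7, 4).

10

2P: tangent at (7, 4): λ = (3·7² + 9)/(2·4) ≡ 2/8. 8⁻¹ ≡ 7 (mod 11), so λ ≡ 2·7 ≡ 3.
  x = λ² - 7 - 7 = 9 - 14 ≡ 6; y = λ·(7 - 6) - 4 ≡ 10. → (6, 10)
3P: (6, 10) + (7, 4). λ = (4 - 10)/(7 - 6) ≡ 5/1 mod 11. 1⁻¹ ≡ 1 (mod 11) since 1·1 = 1 ≡ 1, so λ ≡ 5.
  x = λ² - 6 - 7 = 25 - 13 ≡ 1; y = λ·(6 - 1) - 10 ≡ 4. → (1, 4)
4P: (1, 4) + (7, 4). λ = (4 - 4)/(7 - 1) ≡ 0/6 mod 11. 6⁻¹ ≡ 2 (mod 11) since 6·2 = 12 ≡ 1, so λ ≡ 0.
  x = λ² - 1 - 7 = 0 - 8 ≡ 3; y = λ·(1 - 3) - 4 ≡ 7. → (3, 7)
5P: (3, 7) + (7, 4). λ = (4 - 7)/(7 - 3) ≡ 8/4 mod 11. 4⁻¹ ≡ 3 (mod 11), so λ ≡ 2.
  x = λ² - 3 - 7 = 4 - 10 ≡ 5; y = λ·(3 - 5) - 7 ≡ 0. → (5, 0)
6P: (5, 0) + (7, 4). λ = (4 - 0)/(7 - 5) ≡ 4/2 mod 11. 2⁻¹ ≡ 6 (mod 11), so λ ≡ 2.
  x = λ² - 5 - 7 = 4 - 12 ≡ 3; y = λ·(5 - 3) - 0 ≡ 4. → (3, 4)
7P: (3, 4) + (7, 4). λ = (4 - 4)/(7 - 3) ≡ 0/4 mod 11. 4⁻¹ ≡ 3 (mod 11) since 4·3 = 12 ≡ 1, so λ ≡ 0.
  x = λ² - 3 - 7 = 0 - 10 ≡ 1; y = λ·(3 - 1) - 4 ≡ 7. → (1, 7)
8P: (1, 7) + (7, 4). λ = (4 - 7)/(7 - 1) ≡ 8/6 mod 11. 6⁻¹ ≡ 2 (mod 11) since 6·2 = 12 ≡ 1, so λ ≡ 5.
  x = λ² - 1 - 7 = 25 - 8 ≡ 6; y = λ·(1 - 6) - 7 ≡ 1. → (6, 1)
9P: (6, 1) + (7, 4). λ = (4 - 1)/(7 - 6) ≡ 3/1 mod 11. 1⁻¹ ≡ 1 (mod 11) since 1·1 = 1 ≡ 1, so λ ≡ 3.
  x = λ² - 6 - 7 = 9 - 13 ≡ 7; y = λ·(6 - 7) - 1 ≡ 7. → (7, 7)
10P: (7, 7) + (7, 4): same x and y₁ ≡ -y₂, so the sum is the point at infinity.
10P = the point at infinity, so the order is 10.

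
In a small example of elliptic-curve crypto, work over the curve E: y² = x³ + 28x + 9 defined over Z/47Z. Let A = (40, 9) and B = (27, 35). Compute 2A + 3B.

First 2A:
Repeated addition: build up to 2A.
2A: tangent at (40, 9): λ = (3·40² + 28)/(2·9) ≡ 34/18. 18⁻¹ ≡ 34 (mod 47), so λ ≡ 34·34 ≡ 28.
  x = λ² - 40 - 40 = 784 - 80 ≡ 46; y = λ·(40 - 46) - 9 ≡ 11. → (46, 11)
2A = (46, 11).
Next 3B:
Repeated addition: build up to 3B.
2B: tangent at (27, 35): λ = (3·27² + 28)/(2·35) ≡ 6/23. 23⁻¹ ≡ 45 (mod 47), so λ ≡ 6·45 ≡ 35.
  x = λ² - 27 - 27 = 1225 - 54 ≡ 43; y = λ·(27 - 43) - 35 ≡ 16. → (43, 16)
3B: (43, 16) + (27, 35). λ = (35 - 16)/(27 - 43) ≡ 19/31 mod 47. 31⁻¹ ≡ 44 (mod 47), so λ ≡ 37.
  x = λ² - 43 - 27 = 1369 - 70 ≡ 30; y = λ·(43 - 30) - 16 ≡ 42. → (30, 42)
3B = (30, 42).
Finally 2A + 3B:
(46, 11) + (30, 42). λ = (42 - 11)/(30 - 46) ≡ 31/31 mod 47. 31⁻¹ ≡ 44 (mod 47), so λ ≡ 1.
  x = λ² - 46 - 30 = 1 - 76 ≡ 19; y = λ·(46 - 19) - 11 ≡ 16. → (19, 16)

(19, 16)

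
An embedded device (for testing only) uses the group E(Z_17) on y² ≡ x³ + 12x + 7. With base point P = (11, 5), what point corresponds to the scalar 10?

(3, 11)

Repeated addition: build up to 10P.
2P: tangent at (11, 5): λ = (3·11² + 12)/(2·5) ≡ 1/10. 10⁻¹ ≡ 12 (mod 17) since 10·12 = 120 ≡ 1, so λ ≡ 1·12 ≡ 12.
  x = λ² - 11 - 11 = 144 - 22 ≡ 3; y = λ·(11 - 3) - 5 ≡ 6. → (3, 6)
3P: (3, 6) + (11, 5). λ = (5 - 6)/(11 - 3) ≡ 16/8 mod 17. 8⁻¹ ≡ 15 (mod 17) since 8·15 = 120 ≡ 1, so λ ≡ 2.
  x = λ² - 3 - 11 = 4 - 14 ≡ 7; y = λ·(3 - 7) - 6 ≡ 3. → (7, 3)
4P: (7, 3) + (11, 5). λ = (5 - 3)/(11 - 7) ≡ 2/4 mod 17. 4⁻¹ ≡ 13 (mod 17) since 4·13 = 52 ≡ 1, so λ ≡ 9.
  x = λ² - 7 - 11 = 81 - 18 ≡ 12; y = λ·(7 - 12) - 3 ≡ 3. → (12, 3)
5P: (12, 3) + (11, 5). λ = (5 - 3)/(11 - 12) ≡ 2/16 mod 17. 16⁻¹ ≡ 16 (mod 17), so λ ≡ 15.
  x = λ² - 12 - 11 = 225 - 23 ≡ 15; y = λ·(12 - 15) - 3 ≡ 3. → (15, 3)
6P: (15, 3) + (11, 5). λ = (5 - 3)/(11 - 15) ≡ 2/13 mod 17. 13⁻¹ ≡ 4 (mod 17) since 13·4 = 52 ≡ 1, so λ ≡ 8.
  x = λ² - 15 - 11 = 64 - 26 ≡ 4; y = λ·(15 - 4) - 3 ≡ 0. → (4, 0)
7P: (4, 0) + (11, 5). λ = (5 - 0)/(11 - 4) ≡ 5/7 mod 17. 7⁻¹ ≡ 5 (mod 17), so λ ≡ 8.
  x = λ² - 4 - 11 = 64 - 15 ≡ 15; y = λ·(4 - 15) - 0 ≡ 14. → (15, 14)
8P: (15, 14) + (11, 5). λ = (5 - 14)/(11 - 15) ≡ 8/13 mod 17. 13⁻¹ ≡ 4 (mod 17), so λ ≡ 15.
  x = λ² - 15 - 11 = 225 - 26 ≡ 12; y = λ·(15 - 12) - 14 ≡ 14. → (12, 14)
9P: (12, 14) + (11, 5). λ = (5 - 14)/(11 - 12) ≡ 8/16 mod 17. 16⁻¹ ≡ 16 (mod 17) since 16·16 = 256 ≡ 1, so λ ≡ 9.
  x = λ² - 12 - 11 = 81 - 23 ≡ 7; y = λ·(12 - 7) - 14 ≡ 14. → (7, 14)
10P: (7, 14) + (11, 5). λ = (5 - 14)/(11 - 7) ≡ 8/4 mod 17. 4⁻¹ ≡ 13 (mod 17) since 4·13 = 52 ≡ 1, so λ ≡ 2.
  x = λ² - 7 - 11 = 4 - 18 ≡ 3; y = λ·(7 - 3) - 14 ≡ 11. → (3, 11)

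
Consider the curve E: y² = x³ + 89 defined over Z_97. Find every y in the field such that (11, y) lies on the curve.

16, 81

x³ + 0x + 89 = 1420 ≡ 62 (mod 97).
Square roots of 62 mod 97: 16 and 81 (since 16² = 256 ≡ 62).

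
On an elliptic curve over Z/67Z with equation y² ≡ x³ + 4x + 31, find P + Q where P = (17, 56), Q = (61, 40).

(29, 58)

(17, 56) + (61, 40). λ = (40 - 56)/(61 - 17) ≡ 51/44 mod 67. 44⁻¹ ≡ 32 (mod 67) since 44·32 = 1408 ≡ 1, so λ ≡ 24.
  x = λ² - 17 - 61 = 576 - 78 ≡ 29; y = λ·(17 - 29) - 56 ≡ 58. → (29, 58)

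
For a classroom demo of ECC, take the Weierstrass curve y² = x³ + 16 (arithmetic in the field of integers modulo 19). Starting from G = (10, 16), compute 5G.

Double-and-add on 5 = (101)₂. Start with G = (10, 16) for the leading 1-bit.
double: tangent at (10, 16): λ = (3·10² + 0)/(2·16) ≡ 15/13. 13⁻¹ ≡ 3 (mod 19), so λ ≡ 15·3 ≡ 7.
  x = λ² - 10 - 10 = 49 - 20 ≡ 10; y = λ·(10 - 10) - 16 ≡ 3. → (10, 3)
double: tangent at (10, 3): λ = (3·10² + 0)/(2·3) ≡ 15/6. 6⁻¹ ≡ 16 (mod 19) since 6·16 = 96 ≡ 1, so λ ≡ 15·16 ≡ 12.
  x = λ² - 10 - 10 = 144 - 20 ≡ 10; y = λ·(10 - 10) - 3 ≡ 16. → (10, 16)
add G: tangent at (10, 16): λ = (3·10² + 0)/(2·16) ≡ 15/13. 13⁻¹ ≡ 3 (mod 19), so λ ≡ 15·3 ≡ 7.
  x = λ² - 10 - 10 = 49 - 20 ≡ 10; y = λ·(10 - 10) - 16 ≡ 3. → (10, 3)

(10, 3)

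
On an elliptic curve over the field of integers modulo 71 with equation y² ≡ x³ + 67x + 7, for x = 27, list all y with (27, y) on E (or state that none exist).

x³ + 67x + 7 = 21499 ≡ 57 (mod 71).
Square roots of 57 mod 71: 25 and 46 (since 25² = 625 ≡ 57).

25, 46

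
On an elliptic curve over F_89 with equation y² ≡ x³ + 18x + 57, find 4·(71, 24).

(67, 7)

Write P = (71, 24).
Double-and-add on 4 = (100)₂. Start with P = (71, 24) for the leading 1-bit.
double: tangent at (71, 24): λ = (3·71² + 18)/(2·24) ≡ 11/48. 48⁻¹ ≡ 13 (mod 89) since 48·13 = 624 ≡ 1, so λ ≡ 11·13 ≡ 54.
  x = λ² - 71 - 71 = 2916 - 142 ≡ 15; y = λ·(71 - 15) - 24 ≡ 63. → (15, 63)
double: tangent at (15, 63): λ = (3·15² + 18)/(2·63) ≡ 70/37. 37⁻¹ ≡ 77 (mod 89), so λ ≡ 70·77 ≡ 50.
  x = λ² - 15 - 15 = 2500 - 30 ≡ 67; y = λ·(15 - 67) - 63 ≡ 7. → (67, 7)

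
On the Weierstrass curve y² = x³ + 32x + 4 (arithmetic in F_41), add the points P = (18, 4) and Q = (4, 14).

(18, 4) + (4, 14). λ = (14 - 4)/(4 - 18) ≡ 10/27 mod 41. 27⁻¹ ≡ 38 (mod 41), so λ ≡ 11.
  x = λ² - 18 - 4 = 121 - 22 ≡ 17; y = λ·(18 - 17) - 4 ≡ 7. → (17, 7)

(17, 7)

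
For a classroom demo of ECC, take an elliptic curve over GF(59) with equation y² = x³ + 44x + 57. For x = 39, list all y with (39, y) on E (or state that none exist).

26, 33

x³ + 44x + 57 = 61092 ≡ 27 (mod 59).
Square roots of 27 mod 59: 26 and 33 (since 26² = 676 ≡ 27).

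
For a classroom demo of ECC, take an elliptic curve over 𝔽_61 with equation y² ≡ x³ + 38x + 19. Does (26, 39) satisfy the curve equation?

no

y² = 39² ≡ 57; x³ + 38x + 19 = 18583 ≡ 39 (mod 61). 57 ≠ 39.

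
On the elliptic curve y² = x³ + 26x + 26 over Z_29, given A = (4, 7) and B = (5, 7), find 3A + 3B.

(1, 13)

First 3A:
Repeated addition: build up to 3A.
2A: tangent at (4, 7): λ = (3·4² + 26)/(2·7) ≡ 16/14. 14⁻¹ ≡ 27 (mod 29) since 14·27 = 378 ≡ 1, so λ ≡ 16·27 ≡ 26.
  x = λ² - 4 - 4 = 676 - 8 ≡ 1; y = λ·(4 - 1) - 7 ≡ 13. → (1, 13)
3A: (1, 13) + (4, 7). λ = (7 - 13)/(4 - 1) ≡ 23/3 mod 29. 3⁻¹ ≡ 10 (mod 29), so λ ≡ 27.
  x = λ² - 1 - 4 = 729 - 5 ≡ 28; y = λ·(1 - 28) - 13 ≡ 12. → (28, 12)
3A = (28, 12).
Next 3B:
Repeated addition: build up to 3B.
2B: tangent at (5, 7): λ = (3·5² + 26)/(2·7) ≡ 14/14. 14⁻¹ ≡ 27 (mod 29), so λ ≡ 14·27 ≡ 1.
  x = λ² - 5 - 5 = 1 - 10 ≡ 20; y = λ·(5 - 20) - 7 ≡ 7. → (20, 7)
3B: (20, 7) + (5, 7). λ = (7 - 7)/(5 - 20) ≡ 0/14 mod 29. 14⁻¹ ≡ 27 (mod 29) since 14·27 = 378 ≡ 1, so λ ≡ 0.
  x = λ² - 20 - 5 = 0 - 25 ≡ 4; y = λ·(20 - 4) - 7 ≡ 22. → (4, 22)
3B = (4, 22).
Finally 3A + 3B:
(28, 12) + (4, 22). λ = (22 - 12)/(4 - 28) ≡ 10/5 mod 29. 5⁻¹ ≡ 6 (mod 29), so λ ≡ 2.
  x = λ² - 28 - 4 = 4 - 32 ≡ 1; y = λ·(28 - 1) - 12 ≡ 13. → (1, 13)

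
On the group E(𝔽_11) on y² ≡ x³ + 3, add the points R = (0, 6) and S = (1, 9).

(0, 6) + (1, 9). λ = (9 - 6)/(1 - 0) ≡ 3/1 mod 11. 1⁻¹ ≡ 1 (mod 11) since 1·1 = 1 ≡ 1, so λ ≡ 3.
  x = λ² - 0 - 1 = 9 - 1 ≡ 8; y = λ·(0 - 8) - 6 ≡ 3. → (8, 3)

(8, 3)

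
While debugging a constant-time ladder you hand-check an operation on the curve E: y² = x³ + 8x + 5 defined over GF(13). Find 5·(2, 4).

Write Q = (2, 4).
Repeated addition: build up to 5Q.
2Q: tangent at (2, 4): λ = (3·2² + 8)/(2·4) ≡ 7/8. 8⁻¹ ≡ 5 (mod 13), so λ ≡ 7·5 ≡ 9.
  x = λ² - 2 - 2 = 81 - 4 ≡ 12; y = λ·(2 - 12) - 4 ≡ 10. → (12, 10)
3Q: (12, 10) + (2, 4). λ = (4 - 10)/(2 - 12) ≡ 7/3 mod 13. 3⁻¹ ≡ 9 (mod 13) since 3·9 = 27 ≡ 1, so λ ≡ 11.
  x = λ² - 12 - 2 = 121 - 14 ≡ 3; y = λ·(12 - 3) - 10 ≡ 11. → (3, 11)
4Q: (3, 11) + (2, 4). λ = (4 - 11)/(2 - 3) ≡ 6/12 mod 13. 12⁻¹ ≡ 12 (mod 13), so λ ≡ 7.
  x = λ² - 3 - 2 = 49 - 5 ≡ 5; y = λ·(3 - 5) - 11 ≡ 1. → (5, 1)
5Q: (5, 1) + (2, 4). λ = (4 - 1)/(2 - 5) ≡ 3/10 mod 13. 10⁻¹ ≡ 4 (mod 13), so λ ≡ 12.
  x = λ² - 5 - 2 = 144 - 7 ≡ 7; y = λ·(5 - 7) - 1 ≡ 1. → (7, 1)

(7, 1)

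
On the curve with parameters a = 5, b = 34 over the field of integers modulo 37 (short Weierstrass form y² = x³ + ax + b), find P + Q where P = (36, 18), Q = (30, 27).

(36, 18) + (30, 27). λ = (27 - 18)/(30 - 36) ≡ 9/31 mod 37. 31⁻¹ ≡ 6 (mod 37), so λ ≡ 17.
  x = λ² - 36 - 30 = 289 - 66 ≡ 1; y = λ·(36 - 1) - 18 ≡ 22. → (1, 22)

(1, 22)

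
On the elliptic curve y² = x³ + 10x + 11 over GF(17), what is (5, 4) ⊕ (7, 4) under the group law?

(5, 4) + (7, 4). λ = (4 - 4)/(7 - 5) ≡ 0/2 mod 17. 2⁻¹ ≡ 9 (mod 17) since 2·9 = 18 ≡ 1, so λ ≡ 0.
  x = λ² - 5 - 7 = 0 - 12 ≡ 5; y = λ·(5 - 5) - 4 ≡ 13. → (5, 13)

(5, 13)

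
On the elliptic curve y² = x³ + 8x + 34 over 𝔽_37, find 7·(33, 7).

(13, 2)

Write Q = (33, 7).
Repeated addition: build up to 7Q.
2Q: tangent at (33, 7): λ = (3·33² + 8)/(2·7) ≡ 19/14. 14⁻¹ ≡ 8 (mod 37) since 14·8 = 112 ≡ 1, so λ ≡ 19·8 ≡ 4.
  x = λ² - 33 - 33 = 16 - 66 ≡ 24; y = λ·(33 - 24) - 7 ≡ 29. → (24, 29)
3Q: (24, 29) + (33, 7). λ = (7 - 29)/(33 - 24) ≡ 15/9 mod 37. 9⁻¹ ≡ 33 (mod 37) since 9·33 = 297 ≡ 1, so λ ≡ 14.
  x = λ² - 24 - 33 = 196 - 57 ≡ 28; y = λ·(24 - 28) - 29 ≡ 26. → (28, 26)
4Q: (28, 26) + (33, 7). λ = (7 - 26)/(33 - 28) ≡ 18/5 mod 37. 5⁻¹ ≡ 15 (mod 37), so λ ≡ 11.
  x = λ² - 28 - 33 = 121 - 61 ≡ 23; y = λ·(28 - 23) - 26 ≡ 29. → (23, 29)
5Q: (23, 29) + (33, 7). λ = (7 - 29)/(33 - 23) ≡ 15/10 mod 37. 10⁻¹ ≡ 26 (mod 37), so λ ≡ 20.
  x = λ² - 23 - 33 = 400 - 56 ≡ 11; y = λ·(23 - 11) - 29 ≡ 26. → (11, 26)
6Q: (11, 26) + (33, 7). λ = (7 - 26)/(33 - 11) ≡ 18/22 mod 37. 22⁻¹ ≡ 32 (mod 37), so λ ≡ 21.
  x = λ² - 11 - 33 = 441 - 44 ≡ 27; y = λ·(11 - 27) - 26 ≡ 8. → (27, 8)
7Q: (27, 8) + (33, 7). λ = (7 - 8)/(33 - 27) ≡ 36/6 mod 37. 6⁻¹ ≡ 31 (mod 37) since 6·31 = 186 ≡ 1, so λ ≡ 6.
  x = λ² - 27 - 33 = 36 - 60 ≡ 13; y = λ·(27 - 13) - 8 ≡ 2. → (13, 2)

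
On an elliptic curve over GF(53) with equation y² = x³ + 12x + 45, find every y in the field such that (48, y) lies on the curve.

x³ + 12x + 45 = 111213 ≡ 19 (mod 53).
19 is a non-residue mod 53; no y exists.

none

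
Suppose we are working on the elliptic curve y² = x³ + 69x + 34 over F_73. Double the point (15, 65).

tangent at (15, 65): λ = (3·15² + 69)/(2·65) ≡ 14/57. 57⁻¹ ≡ 41 (mod 73), so λ ≡ 14·41 ≡ 63.
  x = λ² - 15 - 15 = 3969 - 30 ≡ 70; y = λ·(15 - 70) - 65 ≡ 47. → (70, 47)

(70, 47)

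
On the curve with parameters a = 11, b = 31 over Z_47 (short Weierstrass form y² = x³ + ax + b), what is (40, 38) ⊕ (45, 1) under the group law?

(13, 16)

(40, 38) + (45, 1). λ = (1 - 38)/(45 - 40) ≡ 10/5 mod 47. 5⁻¹ ≡ 19 (mod 47), so λ ≡ 2.
  x = λ² - 40 - 45 = 4 - 85 ≡ 13; y = λ·(40 - 13) - 38 ≡ 16. → (13, 16)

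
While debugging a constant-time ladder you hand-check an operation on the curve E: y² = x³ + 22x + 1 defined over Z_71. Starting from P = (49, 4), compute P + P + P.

(42, 26)

Repeated addition: build up to 3P.
2P: tangent at (49, 4): λ = (3·49² + 22)/(2·4) ≡ 54/8. 8⁻¹ ≡ 9 (mod 71) since 8·9 = 72 ≡ 1, so λ ≡ 54·9 ≡ 60.
  x = λ² - 49 - 49 = 3600 - 98 ≡ 23; y = λ·(49 - 23) - 4 ≡ 65. → (23, 65)
3P: (23, 65) + (49, 4). λ = (4 - 65)/(49 - 23) ≡ 10/26 mod 71. 26⁻¹ ≡ 41 (mod 71), so λ ≡ 55.
  x = λ² - 23 - 49 = 3025 - 72 ≡ 42; y = λ·(23 - 42) - 65 ≡ 26. → (42, 26)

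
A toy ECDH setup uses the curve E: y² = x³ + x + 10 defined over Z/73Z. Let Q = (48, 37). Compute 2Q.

tangent at (48, 37): λ = (3·48² + 1)/(2·37) ≡ 51/1. 1⁻¹ ≡ 1 (mod 73), so λ ≡ 51·1 ≡ 51.
  x = λ² - 48 - 48 = 2601 - 96 ≡ 23; y = λ·(48 - 23) - 37 ≡ 70. → (23, 70)

(23, 70)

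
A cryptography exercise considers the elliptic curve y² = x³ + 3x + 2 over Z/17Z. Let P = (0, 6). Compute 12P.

(6, 10)

Repeated addition: build up to 12P.
2P: tangent at (0, 6): λ = (3·0² + 3)/(2·6) ≡ 3/12. 12⁻¹ ≡ 10 (mod 17) since 12·10 = 120 ≡ 1, so λ ≡ 3·10 ≡ 13.
  x = λ² - 0 - 0 = 169 - 0 ≡ 16; y = λ·(0 - 16) - 6 ≡ 7. → (16, 7)
3P: (16, 7) + (0, 6). λ = (6 - 7)/(0 - 16) ≡ 16/1 mod 17. 1⁻¹ ≡ 1 (mod 17), so λ ≡ 16.
  x = λ² - 16 - 0 = 256 - 16 ≡ 2; y = λ·(16 - 2) - 7 ≡ 13. → (2, 13)
4P: (2, 13) + (0, 6). λ = (6 - 13)/(0 - 2) ≡ 10/15 mod 17. 15⁻¹ ≡ 8 (mod 17) since 15·8 = 120 ≡ 1, so λ ≡ 12.
  x = λ² - 2 - 0 = 144 - 2 ≡ 6; y = λ·(2 - 6) - 13 ≡ 7. → (6, 7)
5P: (6, 7) + (0, 6). λ = (6 - 7)/(0 - 6) ≡ 16/11 mod 17. 11⁻¹ ≡ 14 (mod 17) since 11·14 = 154 ≡ 1, so λ ≡ 3.
  x = λ² - 6 - 0 = 9 - 6 ≡ 3; y = λ·(6 - 3) - 7 ≡ 2. → (3, 2)
6P: (3, 2) + (0, 6). λ = (6 - 2)/(0 - 3) ≡ 4/14 mod 17. 14⁻¹ ≡ 11 (mod 17) since 14·11 = 154 ≡ 1, so λ ≡ 10.
  x = λ² - 3 - 0 = 100 - 3 ≡ 12; y = λ·(3 - 12) - 2 ≡ 10. → (12, 10)
7P: (12, 10) + (0, 6). λ = (6 - 10)/(0 - 12) ≡ 13/5 mod 17. 5⁻¹ ≡ 7 (mod 17) since 5·7 = 35 ≡ 1, so λ ≡ 6.
  x = λ² - 12 - 0 = 36 - 12 ≡ 7; y = λ·(12 - 7) - 10 ≡ 3. → (7, 3)
8P: (7, 3) + (0, 6). λ = (6 - 3)/(0 - 7) ≡ 3/10 mod 17. 10⁻¹ ≡ 12 (mod 17), so λ ≡ 2.
  x = λ² - 7 - 0 = 4 - 7 ≡ 14; y = λ·(7 - 14) - 3 ≡ 0. → (14, 0)
9P: (14, 0) + (0, 6). λ = (6 - 0)/(0 - 14) ≡ 6/3 mod 17. 3⁻¹ ≡ 6 (mod 17), so λ ≡ 2.
  x = λ² - 14 - 0 = 4 - 14 ≡ 7; y = λ·(14 - 7) - 0 ≡ 14. → (7, 14)
10P: (7, 14) + (0, 6). λ = (6 - 14)/(0 - 7) ≡ 9/10 mod 17. 10⁻¹ ≡ 12 (mod 17), so λ ≡ 6.
  x = λ² - 7 - 0 = 36 - 7 ≡ 12; y = λ·(7 - 12) - 14 ≡ 7. → (12, 7)
11P: (12, 7) + (0, 6). λ = (6 - 7)/(0 - 12) ≡ 16/5 mod 17. 5⁻¹ ≡ 7 (mod 17) since 5·7 = 35 ≡ 1, so λ ≡ 10.
  x = λ² - 12 - 0 = 100 - 12 ≡ 3; y = λ·(12 - 3) - 7 ≡ 15. → (3, 15)
12P: (3, 15) + (0, 6). λ = (6 - 15)/(0 - 3) ≡ 8/14 mod 17. 14⁻¹ ≡ 11 (mod 17), so λ ≡ 3.
  x = λ² - 3 - 0 = 9 - 3 ≡ 6; y = λ·(3 - 6) - 15 ≡ 10. → (6, 10)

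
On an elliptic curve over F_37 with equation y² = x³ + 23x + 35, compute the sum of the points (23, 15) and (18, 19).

(7, 24)

(23, 15) + (18, 19). λ = (19 - 15)/(18 - 23) ≡ 4/32 mod 37. 32⁻¹ ≡ 22 (mod 37), so λ ≡ 14.
  x = λ² - 23 - 18 = 196 - 41 ≡ 7; y = λ·(23 - 7) - 15 ≡ 24. → (7, 24)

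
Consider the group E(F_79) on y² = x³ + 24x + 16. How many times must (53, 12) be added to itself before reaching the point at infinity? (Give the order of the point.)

2P: tangent at (53, 12): λ = (3·53² + 24)/(2·12) ≡ 77/24. 24⁻¹ ≡ 56 (mod 79) since 24·56 = 1344 ≡ 1, so λ ≡ 77·56 ≡ 46.
  x = λ² - 53 - 53 = 2116 - 106 ≡ 35; y = λ·(53 - 35) - 12 ≡ 26. → (35, 26)
3P: (35, 26) + (53, 12). λ = (12 - 26)/(53 - 35) ≡ 65/18 mod 79. 18⁻¹ ≡ 22 (mod 79) since 18·22 = 396 ≡ 1, so λ ≡ 8.
  x = λ² - 35 - 53 = 64 - 88 ≡ 55; y = λ·(35 - 55) - 26 ≡ 51. → (55, 51)
4P: (55, 51) + (53, 12). λ = (12 - 51)/(53 - 55) ≡ 40/77 mod 79. 77⁻¹ ≡ 39 (mod 79), so λ ≡ 59.
  x = λ² - 55 - 53 = 3481 - 108 ≡ 55; y = λ·(55 - 55) - 51 ≡ 28. → (55, 28)
5P: (55, 28) + (53, 12). λ = (12 - 28)/(53 - 55) ≡ 63/77 mod 79. 77⁻¹ ≡ 39 (mod 79) since 77·39 = 3003 ≡ 1, so λ ≡ 8.
  x = λ² - 55 - 53 = 64 - 108 ≡ 35; y = λ·(55 - 35) - 28 ≡ 53. → (35, 53)
6P: (35, 53) + (53, 12). λ = (12 - 53)/(53 - 35) ≡ 38/18 mod 79. 18⁻¹ ≡ 22 (mod 79) since 18·22 = 396 ≡ 1, so λ ≡ 46.
  x = λ² - 35 - 53 = 2116 - 88 ≡ 53; y = λ·(35 - 53) - 53 ≡ 67. → (53, 67)
7P: (53, 67) + (53, 12): same x and y₁ ≡ -y₂, so the sum is the point at infinity.
7P = the point at infinity, so the order is 7.

7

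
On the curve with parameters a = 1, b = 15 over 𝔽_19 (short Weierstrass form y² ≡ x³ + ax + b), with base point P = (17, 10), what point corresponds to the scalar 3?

Repeated addition: build up to 3P.
2P: tangent at (17, 10): λ = (3·17² + 1)/(2·10) ≡ 13/1. 1⁻¹ ≡ 1 (mod 19), so λ ≡ 13·1 ≡ 13.
  x = λ² - 17 - 17 = 169 - 34 ≡ 2; y = λ·(17 - 2) - 10 ≡ 14. → (2, 14)
3P: (2, 14) + (17, 10). λ = (10 - 14)/(17 - 2) ≡ 15/15 mod 19. 15⁻¹ ≡ 14 (mod 19) since 15·14 = 210 ≡ 1, so λ ≡ 1.
  x = λ² - 2 - 17 = 1 - 19 ≡ 1; y = λ·(2 - 1) - 14 ≡ 6. → (1, 6)

(1, 6)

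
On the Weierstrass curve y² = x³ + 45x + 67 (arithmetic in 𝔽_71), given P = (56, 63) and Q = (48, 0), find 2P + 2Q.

(67, 6)

First 2P:
Repeated addition: build up to 2P.
2P: tangent at (56, 63): λ = (3·56² + 45)/(2·63) ≡ 10/55. 55⁻¹ ≡ 31 (mod 71), so λ ≡ 10·31 ≡ 26.
  x = λ² - 56 - 56 = 676 - 112 ≡ 67; y = λ·(56 - 67) - 63 ≡ 6. → (67, 6)
2P = (67, 6).
Next 2Q:
Repeated addition: build up to 2Q.
2Q: (48, 0) + (48, 0): same x and y₁ ≡ -y₂, so the sum is 𝒪.
2Q = 𝒪.
Finally 2P + 2Q:
(67, 6) + 𝒪 = (67, 6) (identity).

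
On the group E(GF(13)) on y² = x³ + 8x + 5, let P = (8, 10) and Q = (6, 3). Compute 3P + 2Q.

(8, 3)

First 3P:
Repeated addition: build up to 3P.
2P: tangent at (8, 10): λ = (3·8² + 8)/(2·10) ≡ 5/7. 7⁻¹ ≡ 2 (mod 13), so λ ≡ 5·2 ≡ 10.
  x = λ² - 8 - 8 = 100 - 16 ≡ 6; y = λ·(8 - 6) - 10 ≡ 10. → (6, 10)
3P: (6, 10) + (8, 10). λ = (10 - 10)/(8 - 6) ≡ 0/2 mod 13. 2⁻¹ ≡ 7 (mod 13) since 2·7 = 14 ≡ 1, so λ ≡ 0.
  x = λ² - 6 - 8 = 0 - 14 ≡ 12; y = λ·(6 - 12) - 10 ≡ 3. → (12, 3)
3P = (12, 3).
Next 2Q:
Repeated addition: build up to 2Q.
2Q: tangent at (6, 3): λ = (3·6² + 8)/(2·3) ≡ 12/6. 6⁻¹ ≡ 11 (mod 13), so λ ≡ 12·11 ≡ 2.
  x = λ² - 6 - 6 = 4 - 12 ≡ 5; y = λ·(6 - 5) - 3 ≡ 12. → (5, 12)
2Q = (5, 12).
Finally 3P + 2Q:
(12, 3) + (5, 12). λ = (12 - 3)/(5 - 12) ≡ 9/6 mod 13. 6⁻¹ ≡ 11 (mod 13) since 6·11 = 66 ≡ 1, so λ ≡ 8.
  x = λ² - 12 - 5 = 64 - 17 ≡ 8; y = λ·(12 - 8) - 3 ≡ 3. → (8, 3)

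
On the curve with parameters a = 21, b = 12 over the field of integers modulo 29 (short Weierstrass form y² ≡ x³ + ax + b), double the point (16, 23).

tangent at (16, 23): λ = (3·16² + 21)/(2·23) ≡ 6/17. 17⁻¹ ≡ 12 (mod 29) since 17·12 = 204 ≡ 1, so λ ≡ 6·12 ≡ 14.
  x = λ² - 16 - 16 = 196 - 32 ≡ 19; y = λ·(16 - 19) - 23 ≡ 22. → (19, 22)

(19, 22)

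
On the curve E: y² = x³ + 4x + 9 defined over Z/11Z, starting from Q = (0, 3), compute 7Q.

(0, 3)

Double-and-add on 7 = (111)₂. Start with Q = (0, 3) for the leading 1-bit.
double: tangent at (0, 3): λ = (3·0² + 4)/(2·3) ≡ 4/6. 6⁻¹ ≡ 2 (mod 11) since 6·2 = 12 ≡ 1, so λ ≡ 4·2 ≡ 8.
  x = λ² - 0 - 0 = 64 - 0 ≡ 9; y = λ·(0 - 9) - 3 ≡ 2. → (9, 2)
add Q: (9, 2) + (0, 3). λ = (3 - 2)/(0 - 9) ≡ 1/2 mod 11. 2⁻¹ ≡ 6 (mod 11) since 2·6 = 12 ≡ 1, so λ ≡ 6.
  x = λ² - 9 - 0 = 36 - 9 ≡ 5; y = λ·(9 - 5) - 2 ≡ 0. → (5, 0)
double: (5, 0) + (5, 0): same x and y₁ ≡ -y₂, so the sum is O.
add Q: O + (0, 3) = (0, 3) (identity).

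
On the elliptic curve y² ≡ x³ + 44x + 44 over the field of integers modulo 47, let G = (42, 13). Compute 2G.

(16, 12)

tangent at (42, 13): λ = (3·42² + 44)/(2·13) ≡ 25/26. 26⁻¹ ≡ 38 (mod 47), so λ ≡ 25·38 ≡ 10.
  x = λ² - 42 - 42 = 100 - 84 ≡ 16; y = λ·(42 - 16) - 13 ≡ 12. → (16, 12)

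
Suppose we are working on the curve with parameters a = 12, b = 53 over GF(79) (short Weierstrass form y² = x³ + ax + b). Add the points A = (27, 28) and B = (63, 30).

(78, 35)

(27, 28) + (63, 30). λ = (30 - 28)/(63 - 27) ≡ 2/36 mod 79. 36⁻¹ ≡ 11 (mod 79) since 36·11 = 396 ≡ 1, so λ ≡ 22.
  x = λ² - 27 - 63 = 484 - 90 ≡ 78; y = λ·(27 - 78) - 28 ≡ 35. → (78, 35)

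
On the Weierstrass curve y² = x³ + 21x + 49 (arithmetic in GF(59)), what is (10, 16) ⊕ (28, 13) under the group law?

(3, 32)

(10, 16) + (28, 13). λ = (13 - 16)/(28 - 10) ≡ 56/18 mod 59. 18⁻¹ ≡ 23 (mod 59), so λ ≡ 49.
  x = λ² - 10 - 28 = 2401 - 38 ≡ 3; y = λ·(10 - 3) - 16 ≡ 32. → (3, 32)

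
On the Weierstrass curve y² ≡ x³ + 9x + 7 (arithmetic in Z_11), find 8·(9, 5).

(5, 10)

Write G = (9, 5).
Repeated addition: build up to 8G.
2G: tangent at (9, 5): λ = (3·9² + 9)/(2·5) ≡ 10/10. 10⁻¹ ≡ 10 (mod 11), so λ ≡ 10·10 ≡ 1.
  x = λ² - 9 - 9 = 1 - 18 ≡ 5; y = λ·(9 - 5) - 5 ≡ 10. → (5, 10)
3G: (5, 10) + (9, 5). λ = (5 - 10)/(9 - 5) ≡ 6/4 mod 11. 4⁻¹ ≡ 3 (mod 11), so λ ≡ 7.
  x = λ² - 5 - 9 = 49 - 14 ≡ 2; y = λ·(5 - 2) - 10 ≡ 0. → (2, 0)
4G: (2, 0) + (9, 5). λ = (5 - 0)/(9 - 2) ≡ 5/7 mod 11. 7⁻¹ ≡ 8 (mod 11), so λ ≡ 7.
  x = λ² - 2 - 9 = 49 - 11 ≡ 5; y = λ·(2 - 5) - 0 ≡ 1. → (5, 1)
5G: (5, 1) + (9, 5). λ = (5 - 1)/(9 - 5) ≡ 4/4 mod 11. 4⁻¹ ≡ 3 (mod 11) since 4·3 = 12 ≡ 1, so λ ≡ 1.
  x = λ² - 5 - 9 = 1 - 14 ≡ 9; y = λ·(5 - 9) - 1 ≡ 6. → (9, 6)
6G: (9, 6) + (9, 5): same x and y₁ ≡ -y₂, so the sum is ∞.
7G: ∞ + (9, 5) = (9, 5) (identity).
8G: tangent at (9, 5): λ = (3·9² + 9)/(2·5) ≡ 10/10. 10⁻¹ ≡ 10 (mod 11) since 10·10 = 100 ≡ 1, so λ ≡ 10·10 ≡ 1.
  x = λ² - 9 - 9 = 1 - 18 ≡ 5; y = λ·(9 - 5) - 5 ≡ 10. → (5, 10)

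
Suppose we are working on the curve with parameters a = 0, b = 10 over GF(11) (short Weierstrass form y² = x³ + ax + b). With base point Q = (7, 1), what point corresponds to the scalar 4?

O

Repeated addition: build up to 4Q.
2Q: tangent at (7, 1): λ = (3·7² + 0)/(2·1) ≡ 4/2. 2⁻¹ ≡ 6 (mod 11) since 2·6 = 12 ≡ 1, so λ ≡ 4·6 ≡ 2.
  x = λ² - 7 - 7 = 4 - 14 ≡ 1; y = λ·(7 - 1) - 1 ≡ 0. → (1, 0)
3Q: (1, 0) + (7, 1). λ = (1 - 0)/(7 - 1) ≡ 1/6 mod 11. 6⁻¹ ≡ 2 (mod 11), so λ ≡ 2.
  x = λ² - 1 - 7 = 4 - 8 ≡ 7; y = λ·(1 - 7) - 0 ≡ 10. → (7, 10)
4Q: (7, 10) + (7, 1): same x and y₁ ≡ -y₂, so the sum is O.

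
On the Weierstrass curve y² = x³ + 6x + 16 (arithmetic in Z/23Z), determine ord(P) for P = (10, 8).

2P: tangent at (10, 8): λ = (3·10² + 6)/(2·8) ≡ 7/16. 16⁻¹ ≡ 13 (mod 23), so λ ≡ 7·13 ≡ 22.
  x = λ² - 10 - 10 = 484 - 20 ≡ 4; y = λ·(10 - 4) - 8 ≡ 9. → (4, 9)
3P: (4, 9) + (10, 8). λ = (8 - 9)/(10 - 4) ≡ 22/6 mod 23. 6⁻¹ ≡ 4 (mod 23) since 6·4 = 24 ≡ 1, so λ ≡ 19.
  x = λ² - 4 - 10 = 361 - 14 ≡ 2; y = λ·(4 - 2) - 9 ≡ 6. → (2, 6)
4P: (2, 6) + (10, 8). λ = (8 - 6)/(10 - 2) ≡ 2/8 mod 23. 8⁻¹ ≡ 3 (mod 23), so λ ≡ 6.
  x = λ² - 2 - 10 = 36 - 12 ≡ 1; y = λ·(2 - 1) - 6 ≡ 0. → (1, 0)
5P: (1, 0) + (10, 8). λ = (8 - 0)/(10 - 1) ≡ 8/9 mod 23. 9⁻¹ ≡ 18 (mod 23) since 9·18 = 162 ≡ 1, so λ ≡ 6.
  x = λ² - 1 - 10 = 36 - 11 ≡ 2; y = λ·(1 - 2) - 0 ≡ 17. → (2, 17)
6P: (2, 17) + (10, 8). λ = (8 - 17)/(10 - 2) ≡ 14/8 mod 23. 8⁻¹ ≡ 3 (mod 23), so λ ≡ 19.
  x = λ² - 2 - 10 = 361 - 12 ≡ 4; y = λ·(2 - 4) - 17 ≡ 14. → (4, 14)
7P: (4, 14) + (10, 8). λ = (8 - 14)/(10 - 4) ≡ 17/6 mod 23. 6⁻¹ ≡ 4 (mod 23), so λ ≡ 22.
  x = λ² - 4 - 10 = 484 - 14 ≡ 10; y = λ·(4 - 10) - 14 ≡ 15. → (10, 15)
8P: (10, 15) + (10, 8): same x and y₁ ≡ -y₂, so the sum is O.
8P = O, so the order is 8.

8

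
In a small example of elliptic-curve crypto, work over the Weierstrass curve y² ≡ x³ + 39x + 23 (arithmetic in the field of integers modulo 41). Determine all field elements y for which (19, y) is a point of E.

none

x³ + 39x + 23 = 7623 ≡ 38 (mod 41).
38 is a non-residue mod 41; no y exists.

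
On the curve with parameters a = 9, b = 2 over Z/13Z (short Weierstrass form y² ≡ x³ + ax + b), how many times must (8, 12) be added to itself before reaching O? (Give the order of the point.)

12

2P: tangent at (8, 12): λ = (3·8² + 9)/(2·12) ≡ 6/11. 11⁻¹ ≡ 6 (mod 13) since 11·6 = 66 ≡ 1, so λ ≡ 6·6 ≡ 10.
  x = λ² - 8 - 8 = 100 - 16 ≡ 6; y = λ·(8 - 6) - 12 ≡ 8. → (6, 8)
3P: (6, 8) + (8, 12). λ = (12 - 8)/(8 - 6) ≡ 4/2 mod 13. 2⁻¹ ≡ 7 (mod 13), so λ ≡ 2.
  x = λ² - 6 - 8 = 4 - 14 ≡ 3; y = λ·(6 - 3) - 8 ≡ 11. → (3, 11)
4P: (3, 11) + (8, 12). λ = (12 - 11)/(8 - 3) ≡ 1/5 mod 13. 5⁻¹ ≡ 8 (mod 13), so λ ≡ 8.
  x = λ² - 3 - 8 = 64 - 11 ≡ 1; y = λ·(3 - 1) - 11 ≡ 5. → (1, 5)
5P: (1, 5) + (8, 12). λ = (12 - 5)/(8 - 1) ≡ 7/7 mod 13. 7⁻¹ ≡ 2 (mod 13) since 7·2 = 14 ≡ 1, so λ ≡ 1.
  x = λ² - 1 - 8 = 1 - 9 ≡ 5; y = λ·(1 - 5) - 5 ≡ 4. → (5, 4)
6P: (5, 4) + (8, 12). λ = (12 - 4)/(8 - 5) ≡ 8/3 mod 13. 3⁻¹ ≡ 9 (mod 13), so λ ≡ 7.
  x = λ² - 5 - 8 = 49 - 13 ≡ 10; y = λ·(5 - 10) - 4 ≡ 0. → (10, 0)
7P: (10, 0) + (8, 12). λ = (12 - 0)/(8 - 10) ≡ 12/11 mod 13. 11⁻¹ ≡ 6 (mod 13) since 11·6 = 66 ≡ 1, so λ ≡ 7.
  x = λ² - 10 - 8 = 49 - 18 ≡ 5; y = λ·(10 - 5) - 0 ≡ 9. → (5, 9)
8P: (5, 9) + (8, 12). λ = (12 - 9)/(8 - 5) ≡ 3/3 mod 13. 3⁻¹ ≡ 9 (mod 13), so λ ≡ 1.
  x = λ² - 5 - 8 = 1 - 13 ≡ 1; y = λ·(5 - 1) - 9 ≡ 8. → (1, 8)
9P: (1, 8) + (8, 12). λ = (12 - 8)/(8 - 1) ≡ 4/7 mod 13. 7⁻¹ ≡ 2 (mod 13), so λ ≡ 8.
  x = λ² - 1 - 8 = 64 - 9 ≡ 3; y = λ·(1 - 3) - 8 ≡ 2. → (3, 2)
10P: (3, 2) + (8, 12). λ = (12 - 2)/(8 - 3) ≡ 10/5 mod 13. 5⁻¹ ≡ 8 (mod 13), so λ ≡ 2.
  x = λ² - 3 - 8 = 4 - 11 ≡ 6; y = λ·(3 - 6) - 2 ≡ 5. → (6, 5)
11P: (6, 5) + (8, 12). λ = (12 - 5)/(8 - 6) ≡ 7/2 mod 13. 2⁻¹ ≡ 7 (mod 13) since 2·7 = 14 ≡ 1, so λ ≡ 10.
  x = λ² - 6 - 8 = 100 - 14 ≡ 8; y = λ·(6 - 8) - 5 ≡ 1. → (8, 1)
12P: (8, 1) + (8, 12): same x and y₁ ≡ -y₂, so the sum is O.
12P = O, so the order is 12.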